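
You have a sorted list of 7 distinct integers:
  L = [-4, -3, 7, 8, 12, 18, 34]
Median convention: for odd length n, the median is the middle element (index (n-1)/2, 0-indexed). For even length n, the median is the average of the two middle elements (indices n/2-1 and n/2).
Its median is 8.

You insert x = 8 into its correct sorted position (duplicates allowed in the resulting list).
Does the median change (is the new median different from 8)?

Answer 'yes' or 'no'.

Old median = 8
Insert x = 8
New median = 8
Changed? no

Answer: no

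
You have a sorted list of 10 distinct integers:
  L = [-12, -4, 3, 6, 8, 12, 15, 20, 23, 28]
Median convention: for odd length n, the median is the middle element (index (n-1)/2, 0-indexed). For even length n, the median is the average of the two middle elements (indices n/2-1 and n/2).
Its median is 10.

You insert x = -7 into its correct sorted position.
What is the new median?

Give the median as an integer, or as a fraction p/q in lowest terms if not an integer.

Old list (sorted, length 10): [-12, -4, 3, 6, 8, 12, 15, 20, 23, 28]
Old median = 10
Insert x = -7
Old length even (10). Middle pair: indices 4,5 = 8,12.
New length odd (11). New median = single middle element.
x = -7: 1 elements are < x, 9 elements are > x.
New sorted list: [-12, -7, -4, 3, 6, 8, 12, 15, 20, 23, 28]
New median = 8

Answer: 8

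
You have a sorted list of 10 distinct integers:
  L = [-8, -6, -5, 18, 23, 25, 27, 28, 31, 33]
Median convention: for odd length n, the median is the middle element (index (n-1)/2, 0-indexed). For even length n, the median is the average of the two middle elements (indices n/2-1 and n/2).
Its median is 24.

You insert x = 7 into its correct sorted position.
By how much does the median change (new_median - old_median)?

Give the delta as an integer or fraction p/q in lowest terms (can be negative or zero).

Answer: -1

Derivation:
Old median = 24
After inserting x = 7: new sorted = [-8, -6, -5, 7, 18, 23, 25, 27, 28, 31, 33]
New median = 23
Delta = 23 - 24 = -1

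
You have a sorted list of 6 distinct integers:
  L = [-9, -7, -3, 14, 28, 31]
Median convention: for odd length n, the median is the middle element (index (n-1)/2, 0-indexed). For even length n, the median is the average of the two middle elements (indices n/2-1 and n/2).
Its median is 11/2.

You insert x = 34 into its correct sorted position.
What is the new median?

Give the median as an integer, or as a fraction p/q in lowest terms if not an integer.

Old list (sorted, length 6): [-9, -7, -3, 14, 28, 31]
Old median = 11/2
Insert x = 34
Old length even (6). Middle pair: indices 2,3 = -3,14.
New length odd (7). New median = single middle element.
x = 34: 6 elements are < x, 0 elements are > x.
New sorted list: [-9, -7, -3, 14, 28, 31, 34]
New median = 14

Answer: 14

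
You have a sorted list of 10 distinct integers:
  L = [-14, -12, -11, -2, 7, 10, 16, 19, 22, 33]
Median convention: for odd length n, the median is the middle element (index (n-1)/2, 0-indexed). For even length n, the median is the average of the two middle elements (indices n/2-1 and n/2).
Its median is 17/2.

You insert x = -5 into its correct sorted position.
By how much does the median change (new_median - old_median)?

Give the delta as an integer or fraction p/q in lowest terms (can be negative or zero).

Answer: -3/2

Derivation:
Old median = 17/2
After inserting x = -5: new sorted = [-14, -12, -11, -5, -2, 7, 10, 16, 19, 22, 33]
New median = 7
Delta = 7 - 17/2 = -3/2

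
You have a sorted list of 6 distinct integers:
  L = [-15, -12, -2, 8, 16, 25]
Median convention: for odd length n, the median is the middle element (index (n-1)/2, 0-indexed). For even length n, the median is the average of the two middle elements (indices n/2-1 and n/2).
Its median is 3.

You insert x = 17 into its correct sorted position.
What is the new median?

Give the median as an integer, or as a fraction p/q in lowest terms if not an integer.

Answer: 8

Derivation:
Old list (sorted, length 6): [-15, -12, -2, 8, 16, 25]
Old median = 3
Insert x = 17
Old length even (6). Middle pair: indices 2,3 = -2,8.
New length odd (7). New median = single middle element.
x = 17: 5 elements are < x, 1 elements are > x.
New sorted list: [-15, -12, -2, 8, 16, 17, 25]
New median = 8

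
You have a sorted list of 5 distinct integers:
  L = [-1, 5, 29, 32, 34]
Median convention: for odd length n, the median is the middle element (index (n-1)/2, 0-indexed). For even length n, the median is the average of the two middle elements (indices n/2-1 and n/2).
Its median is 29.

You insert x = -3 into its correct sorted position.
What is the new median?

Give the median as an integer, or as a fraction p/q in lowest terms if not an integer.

Old list (sorted, length 5): [-1, 5, 29, 32, 34]
Old median = 29
Insert x = -3
Old length odd (5). Middle was index 2 = 29.
New length even (6). New median = avg of two middle elements.
x = -3: 0 elements are < x, 5 elements are > x.
New sorted list: [-3, -1, 5, 29, 32, 34]
New median = 17

Answer: 17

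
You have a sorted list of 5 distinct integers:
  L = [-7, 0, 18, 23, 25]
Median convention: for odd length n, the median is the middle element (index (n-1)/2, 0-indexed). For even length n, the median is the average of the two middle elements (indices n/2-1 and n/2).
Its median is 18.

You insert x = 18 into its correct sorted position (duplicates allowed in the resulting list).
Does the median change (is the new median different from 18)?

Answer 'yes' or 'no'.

Answer: no

Derivation:
Old median = 18
Insert x = 18
New median = 18
Changed? no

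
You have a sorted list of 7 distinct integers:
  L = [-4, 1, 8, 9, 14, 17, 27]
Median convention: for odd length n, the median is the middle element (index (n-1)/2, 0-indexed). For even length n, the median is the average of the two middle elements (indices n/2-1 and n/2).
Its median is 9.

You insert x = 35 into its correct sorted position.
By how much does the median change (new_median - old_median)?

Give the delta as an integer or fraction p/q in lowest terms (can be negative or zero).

Old median = 9
After inserting x = 35: new sorted = [-4, 1, 8, 9, 14, 17, 27, 35]
New median = 23/2
Delta = 23/2 - 9 = 5/2

Answer: 5/2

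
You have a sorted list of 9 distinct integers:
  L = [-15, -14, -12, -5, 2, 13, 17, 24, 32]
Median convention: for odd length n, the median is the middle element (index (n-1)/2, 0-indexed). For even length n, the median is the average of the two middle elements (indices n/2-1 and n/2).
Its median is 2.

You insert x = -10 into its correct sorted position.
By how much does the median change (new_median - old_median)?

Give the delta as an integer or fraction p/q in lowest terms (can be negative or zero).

Old median = 2
After inserting x = -10: new sorted = [-15, -14, -12, -10, -5, 2, 13, 17, 24, 32]
New median = -3/2
Delta = -3/2 - 2 = -7/2

Answer: -7/2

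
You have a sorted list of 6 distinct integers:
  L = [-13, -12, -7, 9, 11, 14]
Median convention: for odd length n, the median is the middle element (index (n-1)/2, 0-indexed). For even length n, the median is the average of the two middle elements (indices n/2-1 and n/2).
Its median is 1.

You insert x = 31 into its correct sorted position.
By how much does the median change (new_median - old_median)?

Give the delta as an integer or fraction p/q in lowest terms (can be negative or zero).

Answer: 8

Derivation:
Old median = 1
After inserting x = 31: new sorted = [-13, -12, -7, 9, 11, 14, 31]
New median = 9
Delta = 9 - 1 = 8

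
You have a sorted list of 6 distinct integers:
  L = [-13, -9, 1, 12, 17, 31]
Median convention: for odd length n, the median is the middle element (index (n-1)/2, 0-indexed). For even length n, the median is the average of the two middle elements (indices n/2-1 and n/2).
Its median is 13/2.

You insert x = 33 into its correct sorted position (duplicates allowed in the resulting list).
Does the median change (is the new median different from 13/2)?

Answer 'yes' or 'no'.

Answer: yes

Derivation:
Old median = 13/2
Insert x = 33
New median = 12
Changed? yes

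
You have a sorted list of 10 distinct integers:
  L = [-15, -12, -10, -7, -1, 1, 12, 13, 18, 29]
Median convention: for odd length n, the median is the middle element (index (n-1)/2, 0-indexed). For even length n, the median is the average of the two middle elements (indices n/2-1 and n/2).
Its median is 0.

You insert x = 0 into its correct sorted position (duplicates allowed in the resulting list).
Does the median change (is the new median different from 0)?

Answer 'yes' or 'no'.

Answer: no

Derivation:
Old median = 0
Insert x = 0
New median = 0
Changed? no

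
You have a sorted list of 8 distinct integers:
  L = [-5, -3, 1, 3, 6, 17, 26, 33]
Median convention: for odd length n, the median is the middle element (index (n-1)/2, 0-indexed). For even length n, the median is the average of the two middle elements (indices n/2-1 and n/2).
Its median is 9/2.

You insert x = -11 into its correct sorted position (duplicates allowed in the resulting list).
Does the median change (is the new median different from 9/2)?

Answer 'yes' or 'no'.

Answer: yes

Derivation:
Old median = 9/2
Insert x = -11
New median = 3
Changed? yes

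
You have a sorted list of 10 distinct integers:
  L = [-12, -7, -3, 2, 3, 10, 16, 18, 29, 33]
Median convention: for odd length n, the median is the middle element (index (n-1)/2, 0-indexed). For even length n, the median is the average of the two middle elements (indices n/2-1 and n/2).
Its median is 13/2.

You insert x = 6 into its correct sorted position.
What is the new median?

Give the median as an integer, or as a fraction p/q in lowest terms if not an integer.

Old list (sorted, length 10): [-12, -7, -3, 2, 3, 10, 16, 18, 29, 33]
Old median = 13/2
Insert x = 6
Old length even (10). Middle pair: indices 4,5 = 3,10.
New length odd (11). New median = single middle element.
x = 6: 5 elements are < x, 5 elements are > x.
New sorted list: [-12, -7, -3, 2, 3, 6, 10, 16, 18, 29, 33]
New median = 6

Answer: 6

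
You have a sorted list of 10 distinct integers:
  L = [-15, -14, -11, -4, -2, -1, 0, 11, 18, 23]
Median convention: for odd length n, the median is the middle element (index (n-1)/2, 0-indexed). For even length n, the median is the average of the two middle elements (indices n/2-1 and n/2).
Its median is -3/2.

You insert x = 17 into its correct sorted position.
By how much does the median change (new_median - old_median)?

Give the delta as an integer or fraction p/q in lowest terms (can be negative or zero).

Answer: 1/2

Derivation:
Old median = -3/2
After inserting x = 17: new sorted = [-15, -14, -11, -4, -2, -1, 0, 11, 17, 18, 23]
New median = -1
Delta = -1 - -3/2 = 1/2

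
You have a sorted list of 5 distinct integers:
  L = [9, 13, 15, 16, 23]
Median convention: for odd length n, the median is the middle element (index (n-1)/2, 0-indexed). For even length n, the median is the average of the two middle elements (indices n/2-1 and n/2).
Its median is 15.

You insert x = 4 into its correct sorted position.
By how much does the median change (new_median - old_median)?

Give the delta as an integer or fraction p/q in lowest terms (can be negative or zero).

Old median = 15
After inserting x = 4: new sorted = [4, 9, 13, 15, 16, 23]
New median = 14
Delta = 14 - 15 = -1

Answer: -1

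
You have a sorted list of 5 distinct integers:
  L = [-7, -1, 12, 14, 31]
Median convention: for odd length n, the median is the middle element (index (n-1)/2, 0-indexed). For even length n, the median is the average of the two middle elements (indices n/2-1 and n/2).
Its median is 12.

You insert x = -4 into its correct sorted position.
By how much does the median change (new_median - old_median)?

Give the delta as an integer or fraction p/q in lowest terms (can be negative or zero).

Answer: -13/2

Derivation:
Old median = 12
After inserting x = -4: new sorted = [-7, -4, -1, 12, 14, 31]
New median = 11/2
Delta = 11/2 - 12 = -13/2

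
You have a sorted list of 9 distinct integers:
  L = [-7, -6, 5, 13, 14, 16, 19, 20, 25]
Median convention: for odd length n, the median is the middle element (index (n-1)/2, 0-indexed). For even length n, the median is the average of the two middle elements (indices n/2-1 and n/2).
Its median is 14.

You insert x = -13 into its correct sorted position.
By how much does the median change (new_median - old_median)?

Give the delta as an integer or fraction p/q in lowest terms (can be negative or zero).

Answer: -1/2

Derivation:
Old median = 14
After inserting x = -13: new sorted = [-13, -7, -6, 5, 13, 14, 16, 19, 20, 25]
New median = 27/2
Delta = 27/2 - 14 = -1/2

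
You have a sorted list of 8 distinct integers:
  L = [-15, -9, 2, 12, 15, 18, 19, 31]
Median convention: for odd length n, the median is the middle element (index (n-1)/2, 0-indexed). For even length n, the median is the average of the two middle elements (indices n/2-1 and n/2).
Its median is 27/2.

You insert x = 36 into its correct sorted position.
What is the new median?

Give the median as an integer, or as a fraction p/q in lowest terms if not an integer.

Answer: 15

Derivation:
Old list (sorted, length 8): [-15, -9, 2, 12, 15, 18, 19, 31]
Old median = 27/2
Insert x = 36
Old length even (8). Middle pair: indices 3,4 = 12,15.
New length odd (9). New median = single middle element.
x = 36: 8 elements are < x, 0 elements are > x.
New sorted list: [-15, -9, 2, 12, 15, 18, 19, 31, 36]
New median = 15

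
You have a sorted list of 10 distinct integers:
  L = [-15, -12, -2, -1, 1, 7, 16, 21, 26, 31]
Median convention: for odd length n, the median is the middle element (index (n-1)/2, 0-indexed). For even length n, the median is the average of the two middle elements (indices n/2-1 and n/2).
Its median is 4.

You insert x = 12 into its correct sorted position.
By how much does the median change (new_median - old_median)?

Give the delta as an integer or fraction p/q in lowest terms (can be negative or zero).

Old median = 4
After inserting x = 12: new sorted = [-15, -12, -2, -1, 1, 7, 12, 16, 21, 26, 31]
New median = 7
Delta = 7 - 4 = 3

Answer: 3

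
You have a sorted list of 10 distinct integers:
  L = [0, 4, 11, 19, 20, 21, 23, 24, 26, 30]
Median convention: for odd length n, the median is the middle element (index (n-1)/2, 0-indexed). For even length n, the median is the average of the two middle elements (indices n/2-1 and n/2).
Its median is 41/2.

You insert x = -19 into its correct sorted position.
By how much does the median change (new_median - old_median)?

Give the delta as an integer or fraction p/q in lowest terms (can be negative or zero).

Old median = 41/2
After inserting x = -19: new sorted = [-19, 0, 4, 11, 19, 20, 21, 23, 24, 26, 30]
New median = 20
Delta = 20 - 41/2 = -1/2

Answer: -1/2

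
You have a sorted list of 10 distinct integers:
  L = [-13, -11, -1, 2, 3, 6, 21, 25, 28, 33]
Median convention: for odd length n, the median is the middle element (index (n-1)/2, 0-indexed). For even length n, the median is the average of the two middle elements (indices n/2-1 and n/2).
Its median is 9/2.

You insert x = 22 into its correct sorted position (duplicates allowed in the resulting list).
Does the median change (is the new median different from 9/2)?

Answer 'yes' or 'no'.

Answer: yes

Derivation:
Old median = 9/2
Insert x = 22
New median = 6
Changed? yes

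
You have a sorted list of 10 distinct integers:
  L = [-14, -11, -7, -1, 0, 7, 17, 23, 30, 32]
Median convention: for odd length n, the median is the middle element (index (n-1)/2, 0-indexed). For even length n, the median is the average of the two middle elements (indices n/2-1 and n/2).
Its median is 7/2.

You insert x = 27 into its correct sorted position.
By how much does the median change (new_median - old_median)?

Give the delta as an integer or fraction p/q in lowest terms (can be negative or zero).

Old median = 7/2
After inserting x = 27: new sorted = [-14, -11, -7, -1, 0, 7, 17, 23, 27, 30, 32]
New median = 7
Delta = 7 - 7/2 = 7/2

Answer: 7/2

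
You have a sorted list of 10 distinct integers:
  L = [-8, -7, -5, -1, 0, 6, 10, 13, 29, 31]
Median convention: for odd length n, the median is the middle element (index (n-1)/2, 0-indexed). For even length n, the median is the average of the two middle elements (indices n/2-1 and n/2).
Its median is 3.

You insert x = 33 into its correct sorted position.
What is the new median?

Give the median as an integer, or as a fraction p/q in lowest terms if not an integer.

Old list (sorted, length 10): [-8, -7, -5, -1, 0, 6, 10, 13, 29, 31]
Old median = 3
Insert x = 33
Old length even (10). Middle pair: indices 4,5 = 0,6.
New length odd (11). New median = single middle element.
x = 33: 10 elements are < x, 0 elements are > x.
New sorted list: [-8, -7, -5, -1, 0, 6, 10, 13, 29, 31, 33]
New median = 6

Answer: 6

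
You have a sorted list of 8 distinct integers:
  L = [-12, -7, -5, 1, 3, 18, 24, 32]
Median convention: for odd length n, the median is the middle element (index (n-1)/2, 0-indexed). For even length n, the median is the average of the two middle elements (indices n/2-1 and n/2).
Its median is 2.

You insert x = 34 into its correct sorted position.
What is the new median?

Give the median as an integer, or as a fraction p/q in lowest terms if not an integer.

Answer: 3

Derivation:
Old list (sorted, length 8): [-12, -7, -5, 1, 3, 18, 24, 32]
Old median = 2
Insert x = 34
Old length even (8). Middle pair: indices 3,4 = 1,3.
New length odd (9). New median = single middle element.
x = 34: 8 elements are < x, 0 elements are > x.
New sorted list: [-12, -7, -5, 1, 3, 18, 24, 32, 34]
New median = 3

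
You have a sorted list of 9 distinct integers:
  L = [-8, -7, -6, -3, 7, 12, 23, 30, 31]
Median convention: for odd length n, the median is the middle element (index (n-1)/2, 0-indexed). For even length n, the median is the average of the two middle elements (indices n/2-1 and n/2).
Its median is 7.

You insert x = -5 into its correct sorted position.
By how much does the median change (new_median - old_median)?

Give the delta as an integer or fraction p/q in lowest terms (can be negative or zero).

Answer: -5

Derivation:
Old median = 7
After inserting x = -5: new sorted = [-8, -7, -6, -5, -3, 7, 12, 23, 30, 31]
New median = 2
Delta = 2 - 7 = -5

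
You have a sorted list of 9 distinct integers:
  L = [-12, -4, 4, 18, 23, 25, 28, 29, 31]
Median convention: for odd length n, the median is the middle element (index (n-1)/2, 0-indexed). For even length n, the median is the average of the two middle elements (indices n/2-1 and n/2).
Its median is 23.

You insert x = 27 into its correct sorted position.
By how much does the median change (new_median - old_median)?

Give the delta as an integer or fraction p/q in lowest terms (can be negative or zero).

Answer: 1

Derivation:
Old median = 23
After inserting x = 27: new sorted = [-12, -4, 4, 18, 23, 25, 27, 28, 29, 31]
New median = 24
Delta = 24 - 23 = 1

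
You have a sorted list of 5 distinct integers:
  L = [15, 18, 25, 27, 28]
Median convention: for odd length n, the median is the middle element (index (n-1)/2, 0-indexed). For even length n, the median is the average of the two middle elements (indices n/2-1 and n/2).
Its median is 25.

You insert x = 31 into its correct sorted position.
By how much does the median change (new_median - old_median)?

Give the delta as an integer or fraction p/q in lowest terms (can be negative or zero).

Answer: 1

Derivation:
Old median = 25
After inserting x = 31: new sorted = [15, 18, 25, 27, 28, 31]
New median = 26
Delta = 26 - 25 = 1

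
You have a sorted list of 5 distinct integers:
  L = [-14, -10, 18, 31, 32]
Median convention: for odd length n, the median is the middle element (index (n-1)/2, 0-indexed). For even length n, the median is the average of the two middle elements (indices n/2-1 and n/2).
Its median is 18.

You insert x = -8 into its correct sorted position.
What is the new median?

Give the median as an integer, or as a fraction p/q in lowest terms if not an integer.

Answer: 5

Derivation:
Old list (sorted, length 5): [-14, -10, 18, 31, 32]
Old median = 18
Insert x = -8
Old length odd (5). Middle was index 2 = 18.
New length even (6). New median = avg of two middle elements.
x = -8: 2 elements are < x, 3 elements are > x.
New sorted list: [-14, -10, -8, 18, 31, 32]
New median = 5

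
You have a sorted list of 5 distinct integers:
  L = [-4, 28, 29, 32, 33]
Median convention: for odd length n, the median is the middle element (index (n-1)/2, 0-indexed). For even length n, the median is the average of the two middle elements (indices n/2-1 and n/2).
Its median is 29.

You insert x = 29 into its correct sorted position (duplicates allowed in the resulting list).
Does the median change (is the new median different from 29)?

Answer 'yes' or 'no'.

Old median = 29
Insert x = 29
New median = 29
Changed? no

Answer: no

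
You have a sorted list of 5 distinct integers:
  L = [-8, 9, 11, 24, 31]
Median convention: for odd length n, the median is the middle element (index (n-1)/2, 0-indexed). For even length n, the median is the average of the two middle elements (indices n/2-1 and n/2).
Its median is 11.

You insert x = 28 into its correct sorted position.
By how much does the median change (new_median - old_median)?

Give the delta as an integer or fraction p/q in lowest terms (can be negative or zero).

Answer: 13/2

Derivation:
Old median = 11
After inserting x = 28: new sorted = [-8, 9, 11, 24, 28, 31]
New median = 35/2
Delta = 35/2 - 11 = 13/2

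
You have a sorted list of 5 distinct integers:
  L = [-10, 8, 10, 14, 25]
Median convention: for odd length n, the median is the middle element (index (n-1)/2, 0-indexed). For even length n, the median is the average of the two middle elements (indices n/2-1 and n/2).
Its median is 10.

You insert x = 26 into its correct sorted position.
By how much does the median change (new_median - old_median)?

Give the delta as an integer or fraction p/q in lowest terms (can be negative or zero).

Answer: 2

Derivation:
Old median = 10
After inserting x = 26: new sorted = [-10, 8, 10, 14, 25, 26]
New median = 12
Delta = 12 - 10 = 2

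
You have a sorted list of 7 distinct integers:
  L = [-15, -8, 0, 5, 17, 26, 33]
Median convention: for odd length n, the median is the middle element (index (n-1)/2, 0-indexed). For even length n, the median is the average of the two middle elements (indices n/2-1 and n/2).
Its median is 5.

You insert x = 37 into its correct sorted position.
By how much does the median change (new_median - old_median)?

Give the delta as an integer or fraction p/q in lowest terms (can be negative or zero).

Answer: 6

Derivation:
Old median = 5
After inserting x = 37: new sorted = [-15, -8, 0, 5, 17, 26, 33, 37]
New median = 11
Delta = 11 - 5 = 6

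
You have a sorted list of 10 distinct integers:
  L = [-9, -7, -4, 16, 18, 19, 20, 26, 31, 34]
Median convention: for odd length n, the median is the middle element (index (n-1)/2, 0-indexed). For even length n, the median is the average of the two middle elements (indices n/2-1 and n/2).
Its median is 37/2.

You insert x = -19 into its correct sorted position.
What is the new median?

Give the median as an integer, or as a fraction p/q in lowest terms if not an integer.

Answer: 18

Derivation:
Old list (sorted, length 10): [-9, -7, -4, 16, 18, 19, 20, 26, 31, 34]
Old median = 37/2
Insert x = -19
Old length even (10). Middle pair: indices 4,5 = 18,19.
New length odd (11). New median = single middle element.
x = -19: 0 elements are < x, 10 elements are > x.
New sorted list: [-19, -9, -7, -4, 16, 18, 19, 20, 26, 31, 34]
New median = 18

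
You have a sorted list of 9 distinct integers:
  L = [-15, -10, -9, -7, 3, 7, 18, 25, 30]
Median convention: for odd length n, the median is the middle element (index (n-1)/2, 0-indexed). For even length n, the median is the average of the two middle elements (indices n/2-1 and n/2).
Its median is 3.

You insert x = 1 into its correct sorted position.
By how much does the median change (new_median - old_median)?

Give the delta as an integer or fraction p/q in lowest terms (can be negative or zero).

Old median = 3
After inserting x = 1: new sorted = [-15, -10, -9, -7, 1, 3, 7, 18, 25, 30]
New median = 2
Delta = 2 - 3 = -1

Answer: -1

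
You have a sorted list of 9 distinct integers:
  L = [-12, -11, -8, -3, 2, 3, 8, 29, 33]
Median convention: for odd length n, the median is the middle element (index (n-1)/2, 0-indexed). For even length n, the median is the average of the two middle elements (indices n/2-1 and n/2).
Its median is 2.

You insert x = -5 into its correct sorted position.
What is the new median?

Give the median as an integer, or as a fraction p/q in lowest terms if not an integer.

Answer: -1/2

Derivation:
Old list (sorted, length 9): [-12, -11, -8, -3, 2, 3, 8, 29, 33]
Old median = 2
Insert x = -5
Old length odd (9). Middle was index 4 = 2.
New length even (10). New median = avg of two middle elements.
x = -5: 3 elements are < x, 6 elements are > x.
New sorted list: [-12, -11, -8, -5, -3, 2, 3, 8, 29, 33]
New median = -1/2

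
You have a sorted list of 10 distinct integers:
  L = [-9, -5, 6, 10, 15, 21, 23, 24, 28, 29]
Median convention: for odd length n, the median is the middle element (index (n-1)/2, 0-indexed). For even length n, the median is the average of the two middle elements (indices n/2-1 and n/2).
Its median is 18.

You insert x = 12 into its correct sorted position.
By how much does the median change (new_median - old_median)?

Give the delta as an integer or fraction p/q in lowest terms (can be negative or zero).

Answer: -3

Derivation:
Old median = 18
After inserting x = 12: new sorted = [-9, -5, 6, 10, 12, 15, 21, 23, 24, 28, 29]
New median = 15
Delta = 15 - 18 = -3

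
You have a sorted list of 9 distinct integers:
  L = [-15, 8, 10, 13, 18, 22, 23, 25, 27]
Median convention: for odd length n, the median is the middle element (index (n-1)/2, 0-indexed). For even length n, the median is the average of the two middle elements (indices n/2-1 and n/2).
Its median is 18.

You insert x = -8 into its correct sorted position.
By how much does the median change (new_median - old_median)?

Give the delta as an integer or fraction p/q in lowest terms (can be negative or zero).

Answer: -5/2

Derivation:
Old median = 18
After inserting x = -8: new sorted = [-15, -8, 8, 10, 13, 18, 22, 23, 25, 27]
New median = 31/2
Delta = 31/2 - 18 = -5/2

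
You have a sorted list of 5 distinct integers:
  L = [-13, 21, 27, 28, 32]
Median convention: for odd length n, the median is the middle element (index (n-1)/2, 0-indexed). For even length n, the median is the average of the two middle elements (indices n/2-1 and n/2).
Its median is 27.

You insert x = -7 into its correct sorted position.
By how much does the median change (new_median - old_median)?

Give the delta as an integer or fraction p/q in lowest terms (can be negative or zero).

Old median = 27
After inserting x = -7: new sorted = [-13, -7, 21, 27, 28, 32]
New median = 24
Delta = 24 - 27 = -3

Answer: -3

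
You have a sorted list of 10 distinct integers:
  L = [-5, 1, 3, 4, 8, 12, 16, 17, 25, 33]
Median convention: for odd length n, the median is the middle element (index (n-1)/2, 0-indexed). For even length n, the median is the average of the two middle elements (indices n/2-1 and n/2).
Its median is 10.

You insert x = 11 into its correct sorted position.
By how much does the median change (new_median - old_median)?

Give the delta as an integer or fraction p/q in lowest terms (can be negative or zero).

Answer: 1

Derivation:
Old median = 10
After inserting x = 11: new sorted = [-5, 1, 3, 4, 8, 11, 12, 16, 17, 25, 33]
New median = 11
Delta = 11 - 10 = 1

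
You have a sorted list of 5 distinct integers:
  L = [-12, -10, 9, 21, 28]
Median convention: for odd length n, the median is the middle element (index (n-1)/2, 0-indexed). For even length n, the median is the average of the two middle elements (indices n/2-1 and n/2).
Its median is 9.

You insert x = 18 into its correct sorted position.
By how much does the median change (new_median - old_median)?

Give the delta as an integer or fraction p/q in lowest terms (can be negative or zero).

Answer: 9/2

Derivation:
Old median = 9
After inserting x = 18: new sorted = [-12, -10, 9, 18, 21, 28]
New median = 27/2
Delta = 27/2 - 9 = 9/2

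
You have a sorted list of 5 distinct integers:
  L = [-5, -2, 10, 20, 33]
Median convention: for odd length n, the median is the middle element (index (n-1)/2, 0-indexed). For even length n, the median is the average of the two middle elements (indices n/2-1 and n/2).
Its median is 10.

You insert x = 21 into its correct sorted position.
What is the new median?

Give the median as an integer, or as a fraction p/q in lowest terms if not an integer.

Old list (sorted, length 5): [-5, -2, 10, 20, 33]
Old median = 10
Insert x = 21
Old length odd (5). Middle was index 2 = 10.
New length even (6). New median = avg of two middle elements.
x = 21: 4 elements are < x, 1 elements are > x.
New sorted list: [-5, -2, 10, 20, 21, 33]
New median = 15

Answer: 15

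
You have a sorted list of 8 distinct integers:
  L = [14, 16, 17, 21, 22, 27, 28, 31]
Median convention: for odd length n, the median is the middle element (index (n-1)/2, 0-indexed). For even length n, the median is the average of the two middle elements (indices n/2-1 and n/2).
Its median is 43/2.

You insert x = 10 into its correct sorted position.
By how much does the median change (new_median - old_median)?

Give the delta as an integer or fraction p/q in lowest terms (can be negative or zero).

Answer: -1/2

Derivation:
Old median = 43/2
After inserting x = 10: new sorted = [10, 14, 16, 17, 21, 22, 27, 28, 31]
New median = 21
Delta = 21 - 43/2 = -1/2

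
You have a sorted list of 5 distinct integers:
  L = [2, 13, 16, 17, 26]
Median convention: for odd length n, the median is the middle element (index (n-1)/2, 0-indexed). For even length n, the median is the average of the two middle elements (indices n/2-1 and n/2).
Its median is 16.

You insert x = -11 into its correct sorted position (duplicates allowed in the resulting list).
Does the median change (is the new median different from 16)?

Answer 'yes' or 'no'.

Old median = 16
Insert x = -11
New median = 29/2
Changed? yes

Answer: yes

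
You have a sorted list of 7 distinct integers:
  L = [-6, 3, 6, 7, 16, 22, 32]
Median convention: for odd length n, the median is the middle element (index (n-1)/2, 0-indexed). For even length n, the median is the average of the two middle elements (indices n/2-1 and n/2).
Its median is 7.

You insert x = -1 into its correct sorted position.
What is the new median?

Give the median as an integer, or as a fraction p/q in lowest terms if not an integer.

Answer: 13/2

Derivation:
Old list (sorted, length 7): [-6, 3, 6, 7, 16, 22, 32]
Old median = 7
Insert x = -1
Old length odd (7). Middle was index 3 = 7.
New length even (8). New median = avg of two middle elements.
x = -1: 1 elements are < x, 6 elements are > x.
New sorted list: [-6, -1, 3, 6, 7, 16, 22, 32]
New median = 13/2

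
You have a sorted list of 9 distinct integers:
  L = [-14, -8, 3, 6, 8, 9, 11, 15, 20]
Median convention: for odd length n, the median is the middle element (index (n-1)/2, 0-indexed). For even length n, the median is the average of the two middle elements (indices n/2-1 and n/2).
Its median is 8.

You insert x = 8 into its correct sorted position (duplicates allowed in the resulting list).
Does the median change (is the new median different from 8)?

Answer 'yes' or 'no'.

Old median = 8
Insert x = 8
New median = 8
Changed? no

Answer: no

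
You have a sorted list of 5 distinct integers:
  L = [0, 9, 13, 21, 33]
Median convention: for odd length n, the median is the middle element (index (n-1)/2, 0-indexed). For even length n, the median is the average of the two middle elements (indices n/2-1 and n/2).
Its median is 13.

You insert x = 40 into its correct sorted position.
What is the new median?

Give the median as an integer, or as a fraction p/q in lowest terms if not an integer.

Old list (sorted, length 5): [0, 9, 13, 21, 33]
Old median = 13
Insert x = 40
Old length odd (5). Middle was index 2 = 13.
New length even (6). New median = avg of two middle elements.
x = 40: 5 elements are < x, 0 elements are > x.
New sorted list: [0, 9, 13, 21, 33, 40]
New median = 17

Answer: 17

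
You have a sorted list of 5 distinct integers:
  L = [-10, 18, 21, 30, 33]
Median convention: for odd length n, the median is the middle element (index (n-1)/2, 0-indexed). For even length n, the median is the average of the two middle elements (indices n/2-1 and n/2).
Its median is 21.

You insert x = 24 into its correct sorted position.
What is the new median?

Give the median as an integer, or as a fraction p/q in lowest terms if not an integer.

Old list (sorted, length 5): [-10, 18, 21, 30, 33]
Old median = 21
Insert x = 24
Old length odd (5). Middle was index 2 = 21.
New length even (6). New median = avg of two middle elements.
x = 24: 3 elements are < x, 2 elements are > x.
New sorted list: [-10, 18, 21, 24, 30, 33]
New median = 45/2

Answer: 45/2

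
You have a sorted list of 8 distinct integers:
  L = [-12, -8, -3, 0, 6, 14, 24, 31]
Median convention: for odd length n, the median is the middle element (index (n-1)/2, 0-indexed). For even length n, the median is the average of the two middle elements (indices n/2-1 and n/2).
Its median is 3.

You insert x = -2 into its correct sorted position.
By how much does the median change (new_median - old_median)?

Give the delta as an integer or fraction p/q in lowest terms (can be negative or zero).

Answer: -3

Derivation:
Old median = 3
After inserting x = -2: new sorted = [-12, -8, -3, -2, 0, 6, 14, 24, 31]
New median = 0
Delta = 0 - 3 = -3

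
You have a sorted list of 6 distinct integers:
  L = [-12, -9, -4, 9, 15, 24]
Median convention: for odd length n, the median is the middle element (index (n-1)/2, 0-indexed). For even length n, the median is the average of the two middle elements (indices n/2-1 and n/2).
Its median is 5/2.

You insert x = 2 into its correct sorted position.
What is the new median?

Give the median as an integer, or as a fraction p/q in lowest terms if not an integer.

Answer: 2

Derivation:
Old list (sorted, length 6): [-12, -9, -4, 9, 15, 24]
Old median = 5/2
Insert x = 2
Old length even (6). Middle pair: indices 2,3 = -4,9.
New length odd (7). New median = single middle element.
x = 2: 3 elements are < x, 3 elements are > x.
New sorted list: [-12, -9, -4, 2, 9, 15, 24]
New median = 2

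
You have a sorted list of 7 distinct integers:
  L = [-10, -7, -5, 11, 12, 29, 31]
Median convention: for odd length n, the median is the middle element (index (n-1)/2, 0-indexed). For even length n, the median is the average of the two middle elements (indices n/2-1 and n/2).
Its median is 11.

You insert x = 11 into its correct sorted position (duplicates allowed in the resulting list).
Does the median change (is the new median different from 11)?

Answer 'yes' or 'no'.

Answer: no

Derivation:
Old median = 11
Insert x = 11
New median = 11
Changed? no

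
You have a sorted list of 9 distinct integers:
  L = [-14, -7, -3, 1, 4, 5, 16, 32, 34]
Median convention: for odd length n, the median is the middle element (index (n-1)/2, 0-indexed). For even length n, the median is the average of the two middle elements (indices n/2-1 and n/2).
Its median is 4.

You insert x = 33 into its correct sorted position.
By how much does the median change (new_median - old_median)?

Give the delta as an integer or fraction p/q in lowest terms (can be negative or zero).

Old median = 4
After inserting x = 33: new sorted = [-14, -7, -3, 1, 4, 5, 16, 32, 33, 34]
New median = 9/2
Delta = 9/2 - 4 = 1/2

Answer: 1/2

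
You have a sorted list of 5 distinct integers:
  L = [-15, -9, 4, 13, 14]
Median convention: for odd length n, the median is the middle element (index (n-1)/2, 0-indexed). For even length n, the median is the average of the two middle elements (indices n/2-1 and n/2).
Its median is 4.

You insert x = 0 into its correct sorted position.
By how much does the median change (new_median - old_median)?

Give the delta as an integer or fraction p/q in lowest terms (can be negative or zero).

Old median = 4
After inserting x = 0: new sorted = [-15, -9, 0, 4, 13, 14]
New median = 2
Delta = 2 - 4 = -2

Answer: -2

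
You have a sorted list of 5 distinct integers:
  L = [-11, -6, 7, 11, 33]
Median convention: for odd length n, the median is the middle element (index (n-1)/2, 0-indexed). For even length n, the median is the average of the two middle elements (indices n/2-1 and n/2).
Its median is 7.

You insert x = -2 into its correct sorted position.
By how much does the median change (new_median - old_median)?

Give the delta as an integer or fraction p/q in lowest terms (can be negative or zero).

Answer: -9/2

Derivation:
Old median = 7
After inserting x = -2: new sorted = [-11, -6, -2, 7, 11, 33]
New median = 5/2
Delta = 5/2 - 7 = -9/2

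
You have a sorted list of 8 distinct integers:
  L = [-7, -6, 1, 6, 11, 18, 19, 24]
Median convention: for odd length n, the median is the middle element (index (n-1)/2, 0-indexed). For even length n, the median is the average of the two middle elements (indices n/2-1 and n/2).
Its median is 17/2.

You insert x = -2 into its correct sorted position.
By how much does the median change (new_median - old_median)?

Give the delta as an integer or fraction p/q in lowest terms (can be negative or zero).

Old median = 17/2
After inserting x = -2: new sorted = [-7, -6, -2, 1, 6, 11, 18, 19, 24]
New median = 6
Delta = 6 - 17/2 = -5/2

Answer: -5/2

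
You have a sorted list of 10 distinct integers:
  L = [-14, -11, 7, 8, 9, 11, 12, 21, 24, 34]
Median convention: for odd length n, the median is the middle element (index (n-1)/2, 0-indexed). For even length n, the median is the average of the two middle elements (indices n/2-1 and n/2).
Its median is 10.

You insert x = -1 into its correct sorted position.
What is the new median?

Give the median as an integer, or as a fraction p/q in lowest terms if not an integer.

Old list (sorted, length 10): [-14, -11, 7, 8, 9, 11, 12, 21, 24, 34]
Old median = 10
Insert x = -1
Old length even (10). Middle pair: indices 4,5 = 9,11.
New length odd (11). New median = single middle element.
x = -1: 2 elements are < x, 8 elements are > x.
New sorted list: [-14, -11, -1, 7, 8, 9, 11, 12, 21, 24, 34]
New median = 9

Answer: 9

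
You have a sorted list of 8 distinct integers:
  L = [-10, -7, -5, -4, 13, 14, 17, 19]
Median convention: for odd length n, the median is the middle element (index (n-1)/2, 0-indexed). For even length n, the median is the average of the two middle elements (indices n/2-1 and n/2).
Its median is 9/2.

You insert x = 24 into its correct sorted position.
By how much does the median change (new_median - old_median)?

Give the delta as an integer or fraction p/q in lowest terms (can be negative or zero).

Old median = 9/2
After inserting x = 24: new sorted = [-10, -7, -5, -4, 13, 14, 17, 19, 24]
New median = 13
Delta = 13 - 9/2 = 17/2

Answer: 17/2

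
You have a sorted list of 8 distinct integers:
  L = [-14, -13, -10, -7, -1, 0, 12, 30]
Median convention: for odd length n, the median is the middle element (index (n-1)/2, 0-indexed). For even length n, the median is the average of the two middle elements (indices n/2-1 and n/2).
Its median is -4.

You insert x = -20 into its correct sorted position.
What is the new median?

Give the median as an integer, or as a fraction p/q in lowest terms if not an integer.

Old list (sorted, length 8): [-14, -13, -10, -7, -1, 0, 12, 30]
Old median = -4
Insert x = -20
Old length even (8). Middle pair: indices 3,4 = -7,-1.
New length odd (9). New median = single middle element.
x = -20: 0 elements are < x, 8 elements are > x.
New sorted list: [-20, -14, -13, -10, -7, -1, 0, 12, 30]
New median = -7

Answer: -7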